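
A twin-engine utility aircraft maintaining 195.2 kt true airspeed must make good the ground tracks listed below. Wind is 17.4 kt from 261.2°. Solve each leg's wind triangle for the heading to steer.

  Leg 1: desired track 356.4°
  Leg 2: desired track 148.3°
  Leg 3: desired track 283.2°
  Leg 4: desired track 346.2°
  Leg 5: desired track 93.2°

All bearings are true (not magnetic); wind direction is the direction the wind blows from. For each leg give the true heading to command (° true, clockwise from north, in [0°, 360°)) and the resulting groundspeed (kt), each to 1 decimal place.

Leg 1: desired track 356.4°; wind correction -5.1° → command heading 351.3°, groundspeed 196.0 kt
Leg 2: desired track 148.3°; wind correction +4.7° → command heading 153.0°, groundspeed 201.3 kt
Leg 3: desired track 283.2°; wind correction -1.9° → command heading 281.3°, groundspeed 179.0 kt
Leg 4: desired track 346.2°; wind correction -5.1° → command heading 341.1°, groundspeed 192.9 kt
Leg 5: desired track 93.2°; wind correction +1.1° → command heading 94.3°, groundspeed 212.2 kt

Leg 1: heading=351.3°, groundspeed=196.0 kt
Leg 2: heading=153.0°, groundspeed=201.3 kt
Leg 3: heading=281.3°, groundspeed=179.0 kt
Leg 4: heading=341.1°, groundspeed=192.9 kt
Leg 5: heading=94.3°, groundspeed=212.2 kt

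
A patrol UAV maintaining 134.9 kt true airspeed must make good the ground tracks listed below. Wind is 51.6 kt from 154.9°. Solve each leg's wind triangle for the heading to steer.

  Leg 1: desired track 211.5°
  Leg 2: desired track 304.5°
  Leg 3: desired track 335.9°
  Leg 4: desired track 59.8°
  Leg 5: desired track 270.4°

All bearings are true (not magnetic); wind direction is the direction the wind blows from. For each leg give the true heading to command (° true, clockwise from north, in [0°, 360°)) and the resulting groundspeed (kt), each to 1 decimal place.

Leg 1: heading=192.9°, groundspeed=99.4 kt
Leg 2: heading=293.3°, groundspeed=176.9 kt
Leg 3: heading=336.3°, groundspeed=186.5 kt
Leg 4: heading=82.2°, groundspeed=129.3 kt
Leg 5: heading=250.2°, groundspeed=148.8 kt

Leg 1: desired track 211.5°; wind correction -18.6° → command heading 192.9°, groundspeed 99.4 kt
Leg 2: desired track 304.5°; wind correction -11.2° → command heading 293.3°, groundspeed 176.9 kt
Leg 3: desired track 335.9°; wind correction +0.4° → command heading 336.3°, groundspeed 186.5 kt
Leg 4: desired track 59.8°; wind correction +22.4° → command heading 82.2°, groundspeed 129.3 kt
Leg 5: desired track 270.4°; wind correction -20.2° → command heading 250.2°, groundspeed 148.8 kt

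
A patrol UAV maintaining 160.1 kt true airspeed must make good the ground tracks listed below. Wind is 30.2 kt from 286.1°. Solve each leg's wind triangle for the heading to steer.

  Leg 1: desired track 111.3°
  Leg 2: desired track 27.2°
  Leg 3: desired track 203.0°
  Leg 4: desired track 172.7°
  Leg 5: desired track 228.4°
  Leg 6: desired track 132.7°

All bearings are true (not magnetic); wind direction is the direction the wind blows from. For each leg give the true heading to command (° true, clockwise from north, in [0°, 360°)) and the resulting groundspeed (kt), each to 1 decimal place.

Leg 1: desired track 111.3°; wind correction +1.0° → command heading 112.3°, groundspeed 190.2 kt
Leg 2: desired track 27.2°; wind correction -10.7° → command heading 16.5°, groundspeed 163.1 kt
Leg 3: desired track 203.0°; wind correction +10.8° → command heading 213.8°, groundspeed 153.6 kt
Leg 4: desired track 172.7°; wind correction +10.0° → command heading 182.7°, groundspeed 169.7 kt
Leg 5: desired track 228.4°; wind correction +9.2° → command heading 237.6°, groundspeed 141.9 kt
Leg 6: desired track 132.7°; wind correction +4.8° → command heading 137.5°, groundspeed 186.5 kt

Leg 1: heading=112.3°, groundspeed=190.2 kt
Leg 2: heading=16.5°, groundspeed=163.1 kt
Leg 3: heading=213.8°, groundspeed=153.6 kt
Leg 4: heading=182.7°, groundspeed=169.7 kt
Leg 5: heading=237.6°, groundspeed=141.9 kt
Leg 6: heading=137.5°, groundspeed=186.5 kt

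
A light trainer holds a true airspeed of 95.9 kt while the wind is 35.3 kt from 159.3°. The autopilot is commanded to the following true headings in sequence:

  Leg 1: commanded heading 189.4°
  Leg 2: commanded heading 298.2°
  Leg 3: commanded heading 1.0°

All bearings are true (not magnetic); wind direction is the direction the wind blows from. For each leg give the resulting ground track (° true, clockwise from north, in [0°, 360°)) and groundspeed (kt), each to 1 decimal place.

Leg 1: track=204.6°, groundspeed=67.7 kt
Leg 2: track=308.9°, groundspeed=124.7 kt
Leg 3: track=355.2°, groundspeed=129.4 kt

Leg 1: heading 189.4°; drift +15.2° → track 204.6°, groundspeed 67.7 kt
Leg 2: heading 298.2°; drift +10.7° → track 308.9°, groundspeed 124.7 kt
Leg 3: heading 1.0°; drift -5.8° → track 355.2°, groundspeed 129.4 kt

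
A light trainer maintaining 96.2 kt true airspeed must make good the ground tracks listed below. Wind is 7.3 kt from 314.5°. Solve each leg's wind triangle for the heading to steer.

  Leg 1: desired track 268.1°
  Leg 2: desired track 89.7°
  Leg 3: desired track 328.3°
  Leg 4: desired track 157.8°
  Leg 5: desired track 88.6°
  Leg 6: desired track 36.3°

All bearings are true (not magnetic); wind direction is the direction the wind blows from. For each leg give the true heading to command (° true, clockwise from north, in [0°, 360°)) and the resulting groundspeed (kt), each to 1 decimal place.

Leg 1: heading=271.3°, groundspeed=91.0 kt
Leg 2: heading=86.6°, groundspeed=101.2 kt
Leg 3: heading=327.3°, groundspeed=89.1 kt
Leg 4: heading=159.5°, groundspeed=102.9 kt
Leg 5: heading=85.5°, groundspeed=101.1 kt
Leg 6: heading=32.0°, groundspeed=94.9 kt

Leg 1: desired track 268.1°; wind correction +3.2° → command heading 271.3°, groundspeed 91.0 kt
Leg 2: desired track 89.7°; wind correction -3.1° → command heading 86.6°, groundspeed 101.2 kt
Leg 3: desired track 328.3°; wind correction -1.0° → command heading 327.3°, groundspeed 89.1 kt
Leg 4: desired track 157.8°; wind correction +1.7° → command heading 159.5°, groundspeed 102.9 kt
Leg 5: desired track 88.6°; wind correction -3.1° → command heading 85.5°, groundspeed 101.1 kt
Leg 6: desired track 36.3°; wind correction -4.3° → command heading 32.0°, groundspeed 94.9 kt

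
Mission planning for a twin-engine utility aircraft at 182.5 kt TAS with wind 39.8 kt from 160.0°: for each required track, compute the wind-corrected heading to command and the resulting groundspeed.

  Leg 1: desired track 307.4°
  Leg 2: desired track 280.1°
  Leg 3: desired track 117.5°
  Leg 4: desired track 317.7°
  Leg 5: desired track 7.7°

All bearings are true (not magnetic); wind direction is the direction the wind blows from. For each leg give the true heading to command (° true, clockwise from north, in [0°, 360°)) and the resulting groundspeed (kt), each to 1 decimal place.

Leg 1: heading=300.7°, groundspeed=214.8 kt
Leg 2: heading=269.2°, groundspeed=199.2 kt
Leg 3: heading=126.0°, groundspeed=151.2 kt
Leg 4: heading=313.0°, groundspeed=218.7 kt
Leg 5: heading=13.5°, groundspeed=216.8 kt

Leg 1: desired track 307.4°; wind correction -6.7° → command heading 300.7°, groundspeed 214.8 kt
Leg 2: desired track 280.1°; wind correction -10.9° → command heading 269.2°, groundspeed 199.2 kt
Leg 3: desired track 117.5°; wind correction +8.5° → command heading 126.0°, groundspeed 151.2 kt
Leg 4: desired track 317.7°; wind correction -4.7° → command heading 313.0°, groundspeed 218.7 kt
Leg 5: desired track 7.7°; wind correction +5.8° → command heading 13.5°, groundspeed 216.8 kt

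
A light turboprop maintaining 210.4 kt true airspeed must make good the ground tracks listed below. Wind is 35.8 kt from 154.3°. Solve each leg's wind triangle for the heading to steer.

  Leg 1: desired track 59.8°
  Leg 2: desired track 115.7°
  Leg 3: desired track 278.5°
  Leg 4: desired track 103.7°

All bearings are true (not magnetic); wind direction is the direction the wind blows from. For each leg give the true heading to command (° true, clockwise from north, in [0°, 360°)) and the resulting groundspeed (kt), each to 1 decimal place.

Leg 1: heading=69.6°, groundspeed=210.2 kt
Leg 2: heading=121.8°, groundspeed=181.2 kt
Leg 3: heading=270.4°, groundspeed=228.4 kt
Leg 4: heading=111.3°, groundspeed=185.9 kt

Leg 1: desired track 59.8°; wind correction +9.8° → command heading 69.6°, groundspeed 210.2 kt
Leg 2: desired track 115.7°; wind correction +6.1° → command heading 121.8°, groundspeed 181.2 kt
Leg 3: desired track 278.5°; wind correction -8.1° → command heading 270.4°, groundspeed 228.4 kt
Leg 4: desired track 103.7°; wind correction +7.6° → command heading 111.3°, groundspeed 185.9 kt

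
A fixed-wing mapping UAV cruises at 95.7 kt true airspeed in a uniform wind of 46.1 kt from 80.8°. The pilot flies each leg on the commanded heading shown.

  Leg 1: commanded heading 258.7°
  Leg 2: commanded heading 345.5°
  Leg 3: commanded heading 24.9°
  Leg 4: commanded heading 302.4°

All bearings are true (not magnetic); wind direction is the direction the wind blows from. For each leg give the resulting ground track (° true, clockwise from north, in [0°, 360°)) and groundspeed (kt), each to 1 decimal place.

Leg 1: heading 258.7°; drift +0.7° → track 259.4°, groundspeed 141.8 kt
Leg 2: heading 345.5°; drift -24.7° → track 320.8°, groundspeed 110.0 kt
Leg 3: heading 24.9°; drift -28.7° → track 356.2°, groundspeed 79.6 kt
Leg 4: heading 302.4°; drift -13.2° → track 289.2°, groundspeed 133.7 kt

Leg 1: track=259.4°, groundspeed=141.8 kt
Leg 2: track=320.8°, groundspeed=110.0 kt
Leg 3: track=356.2°, groundspeed=79.6 kt
Leg 4: track=289.2°, groundspeed=133.7 kt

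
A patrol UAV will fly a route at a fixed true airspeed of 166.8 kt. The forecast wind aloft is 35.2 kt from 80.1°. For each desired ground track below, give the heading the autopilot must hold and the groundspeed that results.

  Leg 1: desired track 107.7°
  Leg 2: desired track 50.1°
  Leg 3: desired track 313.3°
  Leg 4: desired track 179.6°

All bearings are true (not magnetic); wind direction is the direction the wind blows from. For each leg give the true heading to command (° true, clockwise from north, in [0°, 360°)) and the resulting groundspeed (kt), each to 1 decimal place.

Leg 1: desired track 107.7°; wind correction -5.6° → command heading 102.1°, groundspeed 134.8 kt
Leg 2: desired track 50.1°; wind correction +6.1° → command heading 56.2°, groundspeed 135.4 kt
Leg 3: desired track 313.3°; wind correction +9.7° → command heading 323.0°, groundspeed 185.5 kt
Leg 4: desired track 179.6°; wind correction -12.0° → command heading 167.6°, groundspeed 169.0 kt

Leg 1: heading=102.1°, groundspeed=134.8 kt
Leg 2: heading=56.2°, groundspeed=135.4 kt
Leg 3: heading=323.0°, groundspeed=185.5 kt
Leg 4: heading=167.6°, groundspeed=169.0 kt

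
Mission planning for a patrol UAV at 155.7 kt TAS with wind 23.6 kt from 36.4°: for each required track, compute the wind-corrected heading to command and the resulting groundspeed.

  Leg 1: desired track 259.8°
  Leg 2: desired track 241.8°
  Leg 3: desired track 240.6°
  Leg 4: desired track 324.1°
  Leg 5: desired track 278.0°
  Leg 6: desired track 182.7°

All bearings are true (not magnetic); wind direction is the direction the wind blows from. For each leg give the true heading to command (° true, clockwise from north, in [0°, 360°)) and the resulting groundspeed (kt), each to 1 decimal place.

Leg 1: desired track 259.8°; wind correction +6.0° → command heading 265.8°, groundspeed 172.0 kt
Leg 2: desired track 241.8°; wind correction +3.7° → command heading 245.5°, groundspeed 176.7 kt
Leg 3: desired track 240.6°; wind correction +3.6° → command heading 244.2°, groundspeed 176.9 kt
Leg 4: desired track 324.1°; wind correction +8.3° → command heading 332.4°, groundspeed 146.9 kt
Leg 5: desired track 278.0°; wind correction +7.7° → command heading 285.7°, groundspeed 165.5 kt
Leg 6: desired track 182.7°; wind correction -4.8° → command heading 177.9°, groundspeed 174.8 kt

Leg 1: heading=265.8°, groundspeed=172.0 kt
Leg 2: heading=245.5°, groundspeed=176.7 kt
Leg 3: heading=244.2°, groundspeed=176.9 kt
Leg 4: heading=332.4°, groundspeed=146.9 kt
Leg 5: heading=285.7°, groundspeed=165.5 kt
Leg 6: heading=177.9°, groundspeed=174.8 kt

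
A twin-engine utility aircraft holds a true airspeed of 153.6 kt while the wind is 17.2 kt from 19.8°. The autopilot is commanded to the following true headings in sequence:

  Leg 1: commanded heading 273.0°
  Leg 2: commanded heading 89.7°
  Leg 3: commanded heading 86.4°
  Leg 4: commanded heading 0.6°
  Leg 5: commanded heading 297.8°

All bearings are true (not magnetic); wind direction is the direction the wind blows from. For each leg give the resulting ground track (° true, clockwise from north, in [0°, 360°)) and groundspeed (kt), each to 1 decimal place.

Leg 1: track=267.1°, groundspeed=159.4 kt
Leg 2: track=95.9°, groundspeed=148.6 kt
Leg 3: track=92.5°, groundspeed=147.6 kt
Leg 4: track=358.2°, groundspeed=137.5 kt
Leg 5: track=291.4°, groundspeed=152.2 kt

Leg 1: heading 273.0°; drift -5.9° → track 267.1°, groundspeed 159.4 kt
Leg 2: heading 89.7°; drift +6.2° → track 95.9°, groundspeed 148.6 kt
Leg 3: heading 86.4°; drift +6.1° → track 92.5°, groundspeed 147.6 kt
Leg 4: heading 0.6°; drift -2.4° → track 358.2°, groundspeed 137.5 kt
Leg 5: heading 297.8°; drift -6.4° → track 291.4°, groundspeed 152.2 kt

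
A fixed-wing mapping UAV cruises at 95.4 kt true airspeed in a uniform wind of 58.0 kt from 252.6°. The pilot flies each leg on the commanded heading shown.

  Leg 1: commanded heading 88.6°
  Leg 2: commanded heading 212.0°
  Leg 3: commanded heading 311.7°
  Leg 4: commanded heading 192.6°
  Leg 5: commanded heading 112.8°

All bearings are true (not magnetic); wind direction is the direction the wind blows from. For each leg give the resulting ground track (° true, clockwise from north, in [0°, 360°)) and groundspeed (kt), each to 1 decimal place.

Leg 1: track=82.6°, groundspeed=152.0 kt
Leg 2: track=175.7°, groundspeed=63.7 kt
Leg 3: track=348.9°, groundspeed=82.4 kt
Leg 4: track=155.5°, groundspeed=83.3 kt
Leg 5: track=97.8°, groundspeed=144.6 kt

Leg 1: heading 88.6°; drift -6.0° → track 82.6°, groundspeed 152.0 kt
Leg 2: heading 212.0°; drift -36.3° → track 175.7°, groundspeed 63.7 kt
Leg 3: heading 311.7°; drift +37.2° → track 348.9°, groundspeed 82.4 kt
Leg 4: heading 192.6°; drift -37.1° → track 155.5°, groundspeed 83.3 kt
Leg 5: heading 112.8°; drift -15.0° → track 97.8°, groundspeed 144.6 kt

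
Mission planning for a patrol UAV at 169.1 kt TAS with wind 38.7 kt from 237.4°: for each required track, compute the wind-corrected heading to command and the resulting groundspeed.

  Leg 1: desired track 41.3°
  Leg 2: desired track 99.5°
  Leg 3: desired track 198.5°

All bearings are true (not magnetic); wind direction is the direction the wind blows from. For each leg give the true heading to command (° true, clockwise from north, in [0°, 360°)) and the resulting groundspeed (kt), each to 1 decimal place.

Leg 1: desired track 41.3°; wind correction -3.6° → command heading 37.7°, groundspeed 205.9 kt
Leg 2: desired track 99.5°; wind correction +8.8° → command heading 108.3°, groundspeed 195.8 kt
Leg 3: desired track 198.5°; wind correction +8.3° → command heading 206.8°, groundspeed 137.2 kt

Leg 1: heading=37.7°, groundspeed=205.9 kt
Leg 2: heading=108.3°, groundspeed=195.8 kt
Leg 3: heading=206.8°, groundspeed=137.2 kt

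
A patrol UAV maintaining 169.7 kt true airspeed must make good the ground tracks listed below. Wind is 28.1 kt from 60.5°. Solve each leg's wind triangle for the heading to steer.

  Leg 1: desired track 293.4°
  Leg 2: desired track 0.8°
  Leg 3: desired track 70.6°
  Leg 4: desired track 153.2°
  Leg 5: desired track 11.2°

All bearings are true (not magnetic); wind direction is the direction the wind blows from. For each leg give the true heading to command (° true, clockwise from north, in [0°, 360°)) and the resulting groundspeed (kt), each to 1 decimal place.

Leg 1: heading=301.0°, groundspeed=185.2 kt
Leg 2: heading=9.0°, groundspeed=153.8 kt
Leg 3: heading=68.9°, groundspeed=142.0 kt
Leg 4: heading=143.7°, groundspeed=168.7 kt
Leg 5: heading=18.4°, groundspeed=150.0 kt

Leg 1: desired track 293.4°; wind correction +7.6° → command heading 301.0°, groundspeed 185.2 kt
Leg 2: desired track 0.8°; wind correction +8.2° → command heading 9.0°, groundspeed 153.8 kt
Leg 3: desired track 70.6°; wind correction -1.7° → command heading 68.9°, groundspeed 142.0 kt
Leg 4: desired track 153.2°; wind correction -9.5° → command heading 143.7°, groundspeed 168.7 kt
Leg 5: desired track 11.2°; wind correction +7.2° → command heading 18.4°, groundspeed 150.0 kt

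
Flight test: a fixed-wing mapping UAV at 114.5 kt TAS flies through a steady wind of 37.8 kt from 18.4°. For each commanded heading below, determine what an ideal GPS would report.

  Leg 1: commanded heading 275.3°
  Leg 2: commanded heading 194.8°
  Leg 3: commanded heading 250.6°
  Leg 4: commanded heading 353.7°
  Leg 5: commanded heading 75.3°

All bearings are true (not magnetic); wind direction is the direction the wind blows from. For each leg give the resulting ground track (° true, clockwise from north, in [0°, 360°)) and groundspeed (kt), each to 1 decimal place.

Leg 1: track=258.6°, groundspeed=128.5 kt
Leg 2: track=195.7°, groundspeed=152.2 kt
Leg 3: track=238.4°, groundspeed=140.9 kt
Leg 4: track=342.6°, groundspeed=81.7 kt
Leg 5: track=93.9°, groundspeed=99.1 kt

Leg 1: heading 275.3°; drift -16.7° → track 258.6°, groundspeed 128.5 kt
Leg 2: heading 194.8°; drift +0.9° → track 195.7°, groundspeed 152.2 kt
Leg 3: heading 250.6°; drift -12.2° → track 238.4°, groundspeed 140.9 kt
Leg 4: heading 353.7°; drift -11.1° → track 342.6°, groundspeed 81.7 kt
Leg 5: heading 75.3°; drift +18.6° → track 93.9°, groundspeed 99.1 kt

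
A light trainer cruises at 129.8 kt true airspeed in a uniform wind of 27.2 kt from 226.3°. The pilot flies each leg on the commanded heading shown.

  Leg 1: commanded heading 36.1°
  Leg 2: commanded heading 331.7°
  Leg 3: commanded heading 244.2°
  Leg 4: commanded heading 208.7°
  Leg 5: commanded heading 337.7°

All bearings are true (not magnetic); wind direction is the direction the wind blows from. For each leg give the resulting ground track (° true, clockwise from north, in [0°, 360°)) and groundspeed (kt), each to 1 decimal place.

Leg 1: track=37.9°, groundspeed=156.6 kt
Leg 2: track=342.5°, groundspeed=139.5 kt
Leg 3: track=248.8°, groundspeed=104.3 kt
Leg 4: track=204.2°, groundspeed=104.2 kt
Leg 5: track=348.0°, groundspeed=142.0 kt

Leg 1: heading 36.1°; drift +1.8° → track 37.9°, groundspeed 156.6 kt
Leg 2: heading 331.7°; drift +10.8° → track 342.5°, groundspeed 139.5 kt
Leg 3: heading 244.2°; drift +4.6° → track 248.8°, groundspeed 104.3 kt
Leg 4: heading 208.7°; drift -4.5° → track 204.2°, groundspeed 104.2 kt
Leg 5: heading 337.7°; drift +10.3° → track 348.0°, groundspeed 142.0 kt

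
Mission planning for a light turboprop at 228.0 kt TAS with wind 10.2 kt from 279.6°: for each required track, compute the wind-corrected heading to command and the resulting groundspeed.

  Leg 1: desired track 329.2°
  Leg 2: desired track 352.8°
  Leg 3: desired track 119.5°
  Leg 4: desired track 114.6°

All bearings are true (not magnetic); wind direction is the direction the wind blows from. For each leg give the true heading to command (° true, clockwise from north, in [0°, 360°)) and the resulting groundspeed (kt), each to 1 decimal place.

Leg 1: heading=327.2°, groundspeed=221.3 kt
Leg 2: heading=350.3°, groundspeed=224.8 kt
Leg 3: heading=120.4°, groundspeed=237.6 kt
Leg 4: heading=115.3°, groundspeed=237.8 kt

Leg 1: desired track 329.2°; wind correction -2.0° → command heading 327.2°, groundspeed 221.3 kt
Leg 2: desired track 352.8°; wind correction -2.5° → command heading 350.3°, groundspeed 224.8 kt
Leg 3: desired track 119.5°; wind correction +0.9° → command heading 120.4°, groundspeed 237.6 kt
Leg 4: desired track 114.6°; wind correction +0.7° → command heading 115.3°, groundspeed 237.8 kt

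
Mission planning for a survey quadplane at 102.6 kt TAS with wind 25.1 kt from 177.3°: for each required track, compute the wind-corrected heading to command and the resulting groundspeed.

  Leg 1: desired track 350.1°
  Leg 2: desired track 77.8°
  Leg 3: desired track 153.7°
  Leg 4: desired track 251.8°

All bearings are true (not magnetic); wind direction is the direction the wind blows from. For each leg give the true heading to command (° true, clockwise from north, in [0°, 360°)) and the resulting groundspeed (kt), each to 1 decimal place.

Leg 1: heading=348.3°, groundspeed=127.5 kt
Leg 2: heading=91.8°, groundspeed=103.7 kt
Leg 3: heading=159.3°, groundspeed=79.1 kt
Leg 4: heading=238.2°, groundspeed=93.0 kt

Leg 1: desired track 350.1°; wind correction -1.8° → command heading 348.3°, groundspeed 127.5 kt
Leg 2: desired track 77.8°; wind correction +14.0° → command heading 91.8°, groundspeed 103.7 kt
Leg 3: desired track 153.7°; wind correction +5.6° → command heading 159.3°, groundspeed 79.1 kt
Leg 4: desired track 251.8°; wind correction -13.6° → command heading 238.2°, groundspeed 93.0 kt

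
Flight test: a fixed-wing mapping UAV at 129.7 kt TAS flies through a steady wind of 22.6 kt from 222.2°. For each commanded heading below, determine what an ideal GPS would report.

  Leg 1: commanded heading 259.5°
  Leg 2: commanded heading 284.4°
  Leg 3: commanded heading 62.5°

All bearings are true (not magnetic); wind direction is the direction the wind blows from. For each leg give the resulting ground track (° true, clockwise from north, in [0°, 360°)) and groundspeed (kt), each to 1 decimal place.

Leg 1: heading 259.5°; drift +7.0° → track 266.5°, groundspeed 112.6 kt
Leg 2: heading 284.4°; drift +9.5° → track 293.9°, groundspeed 120.8 kt
Leg 3: heading 62.5°; drift -3.0° → track 59.5°, groundspeed 151.1 kt

Leg 1: track=266.5°, groundspeed=112.6 kt
Leg 2: track=293.9°, groundspeed=120.8 kt
Leg 3: track=59.5°, groundspeed=151.1 kt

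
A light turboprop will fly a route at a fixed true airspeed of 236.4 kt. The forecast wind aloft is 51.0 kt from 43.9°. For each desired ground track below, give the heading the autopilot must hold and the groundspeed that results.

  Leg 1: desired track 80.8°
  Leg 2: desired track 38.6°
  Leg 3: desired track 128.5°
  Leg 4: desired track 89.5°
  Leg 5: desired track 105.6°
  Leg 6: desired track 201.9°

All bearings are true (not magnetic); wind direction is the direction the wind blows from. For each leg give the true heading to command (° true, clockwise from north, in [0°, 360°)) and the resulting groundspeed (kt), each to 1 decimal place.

Leg 1: desired track 80.8°; wind correction -7.4° → command heading 73.4°, groundspeed 193.6 kt
Leg 2: desired track 38.6°; wind correction +1.1° → command heading 39.7°, groundspeed 185.6 kt
Leg 3: desired track 128.5°; wind correction -12.4° → command heading 116.1°, groundspeed 226.1 kt
Leg 4: desired track 89.5°; wind correction -8.9° → command heading 80.6°, groundspeed 197.9 kt
Leg 5: desired track 105.6°; wind correction -10.9° → command heading 94.7°, groundspeed 207.9 kt
Leg 6: desired track 201.9°; wind correction -4.6° → command heading 197.3°, groundspeed 282.9 kt

Leg 1: heading=73.4°, groundspeed=193.6 kt
Leg 2: heading=39.7°, groundspeed=185.6 kt
Leg 3: heading=116.1°, groundspeed=226.1 kt
Leg 4: heading=80.6°, groundspeed=197.9 kt
Leg 5: heading=94.7°, groundspeed=207.9 kt
Leg 6: heading=197.3°, groundspeed=282.9 kt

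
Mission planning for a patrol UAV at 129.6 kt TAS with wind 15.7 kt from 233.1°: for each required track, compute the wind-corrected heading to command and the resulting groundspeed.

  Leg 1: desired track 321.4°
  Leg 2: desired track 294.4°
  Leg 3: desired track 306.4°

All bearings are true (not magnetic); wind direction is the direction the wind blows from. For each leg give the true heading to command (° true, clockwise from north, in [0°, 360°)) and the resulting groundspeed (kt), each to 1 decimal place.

Leg 1: heading=314.4°, groundspeed=128.2 kt
Leg 2: heading=288.3°, groundspeed=121.3 kt
Leg 3: heading=299.7°, groundspeed=124.2 kt

Leg 1: desired track 321.4°; wind correction -7.0° → command heading 314.4°, groundspeed 128.2 kt
Leg 2: desired track 294.4°; wind correction -6.1° → command heading 288.3°, groundspeed 121.3 kt
Leg 3: desired track 306.4°; wind correction -6.7° → command heading 299.7°, groundspeed 124.2 kt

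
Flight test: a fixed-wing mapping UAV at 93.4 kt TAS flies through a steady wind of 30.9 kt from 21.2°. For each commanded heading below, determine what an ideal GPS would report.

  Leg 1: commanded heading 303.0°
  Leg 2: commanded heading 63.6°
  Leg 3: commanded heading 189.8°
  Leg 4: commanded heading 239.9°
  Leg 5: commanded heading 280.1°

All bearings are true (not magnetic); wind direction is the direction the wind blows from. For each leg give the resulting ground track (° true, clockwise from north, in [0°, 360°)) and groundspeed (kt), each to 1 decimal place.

Leg 1: heading 303.0°; drift -19.2° → track 283.8°, groundspeed 92.2 kt
Leg 2: heading 63.6°; drift +16.4° → track 80.0°, groundspeed 73.6 kt
Leg 3: heading 189.8°; drift +2.8° → track 192.6°, groundspeed 123.8 kt
Leg 4: heading 239.9°; drift -9.3° → track 230.6°, groundspeed 119.1 kt
Leg 5: heading 280.1°; drift -17.0° → track 263.1°, groundspeed 103.9 kt

Leg 1: track=283.8°, groundspeed=92.2 kt
Leg 2: track=80.0°, groundspeed=73.6 kt
Leg 3: track=192.6°, groundspeed=123.8 kt
Leg 4: track=230.6°, groundspeed=119.1 kt
Leg 5: track=263.1°, groundspeed=103.9 kt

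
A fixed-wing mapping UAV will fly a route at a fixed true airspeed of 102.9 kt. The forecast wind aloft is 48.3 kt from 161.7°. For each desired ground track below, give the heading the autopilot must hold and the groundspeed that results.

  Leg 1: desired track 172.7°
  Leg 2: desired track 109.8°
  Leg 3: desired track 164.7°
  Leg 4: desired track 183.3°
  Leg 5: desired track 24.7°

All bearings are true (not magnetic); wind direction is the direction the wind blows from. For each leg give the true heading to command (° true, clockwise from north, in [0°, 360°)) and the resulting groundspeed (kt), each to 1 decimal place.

Leg 1: heading=167.6°, groundspeed=55.1 kt
Leg 2: heading=131.5°, groundspeed=65.8 kt
Leg 3: heading=163.3°, groundspeed=54.6 kt
Leg 4: heading=173.3°, groundspeed=56.4 kt
Leg 5: heading=43.4°, groundspeed=132.8 kt

Leg 1: desired track 172.7°; wind correction -5.1° → command heading 167.6°, groundspeed 55.1 kt
Leg 2: desired track 109.8°; wind correction +21.7° → command heading 131.5°, groundspeed 65.8 kt
Leg 3: desired track 164.7°; wind correction -1.4° → command heading 163.3°, groundspeed 54.6 kt
Leg 4: desired track 183.3°; wind correction -10.0° → command heading 173.3°, groundspeed 56.4 kt
Leg 5: desired track 24.7°; wind correction +18.7° → command heading 43.4°, groundspeed 132.8 kt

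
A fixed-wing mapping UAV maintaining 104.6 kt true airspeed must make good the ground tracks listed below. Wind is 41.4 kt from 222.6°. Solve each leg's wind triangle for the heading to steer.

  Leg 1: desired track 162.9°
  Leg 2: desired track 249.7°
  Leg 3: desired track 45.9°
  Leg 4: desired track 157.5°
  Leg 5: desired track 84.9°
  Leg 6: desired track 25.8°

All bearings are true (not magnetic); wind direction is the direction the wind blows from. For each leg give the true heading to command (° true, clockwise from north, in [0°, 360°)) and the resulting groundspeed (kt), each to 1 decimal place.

Leg 1: heading=182.9°, groundspeed=77.4 kt
Leg 2: heading=239.3°, groundspeed=66.0 kt
Leg 3: heading=47.2°, groundspeed=145.9 kt
Leg 4: heading=178.5°, groundspeed=80.2 kt
Leg 5: heading=100.3°, groundspeed=131.4 kt
Leg 6: heading=19.2°, groundspeed=143.5 kt

Leg 1: desired track 162.9°; wind correction +20.0° → command heading 182.9°, groundspeed 77.4 kt
Leg 2: desired track 249.7°; wind correction -10.4° → command heading 239.3°, groundspeed 66.0 kt
Leg 3: desired track 45.9°; wind correction +1.3° → command heading 47.2°, groundspeed 145.9 kt
Leg 4: desired track 157.5°; wind correction +21.0° → command heading 178.5°, groundspeed 80.2 kt
Leg 5: desired track 84.9°; wind correction +15.4° → command heading 100.3°, groundspeed 131.4 kt
Leg 6: desired track 25.8°; wind correction -6.6° → command heading 19.2°, groundspeed 143.5 kt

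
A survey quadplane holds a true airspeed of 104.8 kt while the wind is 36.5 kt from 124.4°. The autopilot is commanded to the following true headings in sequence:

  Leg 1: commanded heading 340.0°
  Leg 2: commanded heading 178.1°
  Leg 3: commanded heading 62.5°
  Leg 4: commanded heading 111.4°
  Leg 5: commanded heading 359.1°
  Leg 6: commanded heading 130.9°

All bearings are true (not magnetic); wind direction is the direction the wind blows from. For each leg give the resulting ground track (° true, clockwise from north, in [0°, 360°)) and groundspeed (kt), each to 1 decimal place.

Leg 1: heading 340.0°; drift -9.0° → track 331.0°, groundspeed 136.1 kt
Leg 2: heading 178.1°; drift +19.5° → track 197.6°, groundspeed 88.2 kt
Leg 3: heading 62.5°; drift -20.2° → track 42.3°, groundspeed 93.3 kt
Leg 4: heading 111.4°; drift -6.8° → track 104.6°, groundspeed 69.7 kt
Leg 5: heading 359.1°; drift -13.3° → track 345.8°, groundspeed 129.4 kt
Leg 6: heading 130.9°; drift +3.5° → track 134.4°, groundspeed 68.7 kt

Leg 1: track=331.0°, groundspeed=136.1 kt
Leg 2: track=197.6°, groundspeed=88.2 kt
Leg 3: track=42.3°, groundspeed=93.3 kt
Leg 4: track=104.6°, groundspeed=69.7 kt
Leg 5: track=345.8°, groundspeed=129.4 kt
Leg 6: track=134.4°, groundspeed=68.7 kt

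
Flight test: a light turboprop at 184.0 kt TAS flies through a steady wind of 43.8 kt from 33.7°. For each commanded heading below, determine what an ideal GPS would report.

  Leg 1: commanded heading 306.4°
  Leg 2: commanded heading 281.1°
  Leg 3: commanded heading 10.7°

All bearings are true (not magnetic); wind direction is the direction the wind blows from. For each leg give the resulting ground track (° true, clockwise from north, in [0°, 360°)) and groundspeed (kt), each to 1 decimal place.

Leg 1: track=292.9°, groundspeed=187.1 kt
Leg 2: track=269.7°, groundspeed=204.9 kt
Leg 3: track=3.9°, groundspeed=144.7 kt

Leg 1: heading 306.4°; drift -13.5° → track 292.9°, groundspeed 187.1 kt
Leg 2: heading 281.1°; drift -11.4° → track 269.7°, groundspeed 204.9 kt
Leg 3: heading 10.7°; drift -6.8° → track 3.9°, groundspeed 144.7 kt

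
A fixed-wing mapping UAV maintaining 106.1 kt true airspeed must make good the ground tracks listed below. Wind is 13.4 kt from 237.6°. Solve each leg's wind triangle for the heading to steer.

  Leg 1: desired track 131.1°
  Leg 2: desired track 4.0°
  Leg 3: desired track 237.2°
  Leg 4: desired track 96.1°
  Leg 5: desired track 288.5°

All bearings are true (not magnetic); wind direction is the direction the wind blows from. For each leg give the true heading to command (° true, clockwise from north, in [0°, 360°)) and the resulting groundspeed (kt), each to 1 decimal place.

Leg 1: heading=138.1°, groundspeed=109.1 kt
Leg 2: heading=358.2°, groundspeed=113.5 kt
Leg 3: heading=237.3°, groundspeed=92.7 kt
Leg 4: heading=100.6°, groundspeed=116.3 kt
Leg 5: heading=282.9°, groundspeed=97.1 kt

Leg 1: desired track 131.1°; wind correction +7.0° → command heading 138.1°, groundspeed 109.1 kt
Leg 2: desired track 4.0°; wind correction -5.8° → command heading 358.2°, groundspeed 113.5 kt
Leg 3: desired track 237.2°; wind correction +0.1° → command heading 237.3°, groundspeed 92.7 kt
Leg 4: desired track 96.1°; wind correction +4.5° → command heading 100.6°, groundspeed 116.3 kt
Leg 5: desired track 288.5°; wind correction -5.6° → command heading 282.9°, groundspeed 97.1 kt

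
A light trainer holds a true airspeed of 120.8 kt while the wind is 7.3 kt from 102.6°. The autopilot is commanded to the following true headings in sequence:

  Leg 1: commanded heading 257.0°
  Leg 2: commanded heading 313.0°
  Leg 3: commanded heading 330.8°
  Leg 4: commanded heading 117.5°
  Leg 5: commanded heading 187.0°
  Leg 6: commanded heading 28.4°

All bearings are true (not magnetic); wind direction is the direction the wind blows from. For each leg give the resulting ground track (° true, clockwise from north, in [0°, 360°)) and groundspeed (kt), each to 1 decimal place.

Leg 1: heading 257.0°; drift +1.4° → track 258.4°, groundspeed 127.4 kt
Leg 2: heading 313.0°; drift -1.7° → track 311.3°, groundspeed 127.2 kt
Leg 3: heading 330.8°; drift -2.5° → track 328.3°, groundspeed 125.8 kt
Leg 4: heading 117.5°; drift +0.9° → track 118.4°, groundspeed 113.8 kt
Leg 5: heading 187.0°; drift +3.5° → track 190.5°, groundspeed 120.3 kt
Leg 6: heading 28.4°; drift -3.4° → track 25.0°, groundspeed 119.0 kt

Leg 1: track=258.4°, groundspeed=127.4 kt
Leg 2: track=311.3°, groundspeed=127.2 kt
Leg 3: track=328.3°, groundspeed=125.8 kt
Leg 4: track=118.4°, groundspeed=113.8 kt
Leg 5: track=190.5°, groundspeed=120.3 kt
Leg 6: track=25.0°, groundspeed=119.0 kt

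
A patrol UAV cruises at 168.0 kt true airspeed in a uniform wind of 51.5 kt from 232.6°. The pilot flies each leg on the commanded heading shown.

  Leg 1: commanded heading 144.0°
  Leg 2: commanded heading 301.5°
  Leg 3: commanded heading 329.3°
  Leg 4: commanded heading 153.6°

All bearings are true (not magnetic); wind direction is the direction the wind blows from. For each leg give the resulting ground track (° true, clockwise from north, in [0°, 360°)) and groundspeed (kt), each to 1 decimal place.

Leg 1: heading 144.0°; drift -17.2° → track 126.8°, groundspeed 174.5 kt
Leg 2: heading 301.5°; drift +17.8° → track 319.3°, groundspeed 157.0 kt
Leg 3: heading 329.3°; drift +16.4° → track 345.7°, groundspeed 181.4 kt
Leg 4: heading 153.6°; drift -17.7° → track 135.9°, groundspeed 166.1 kt

Leg 1: track=126.8°, groundspeed=174.5 kt
Leg 2: track=319.3°, groundspeed=157.0 kt
Leg 3: track=345.7°, groundspeed=181.4 kt
Leg 4: track=135.9°, groundspeed=166.1 kt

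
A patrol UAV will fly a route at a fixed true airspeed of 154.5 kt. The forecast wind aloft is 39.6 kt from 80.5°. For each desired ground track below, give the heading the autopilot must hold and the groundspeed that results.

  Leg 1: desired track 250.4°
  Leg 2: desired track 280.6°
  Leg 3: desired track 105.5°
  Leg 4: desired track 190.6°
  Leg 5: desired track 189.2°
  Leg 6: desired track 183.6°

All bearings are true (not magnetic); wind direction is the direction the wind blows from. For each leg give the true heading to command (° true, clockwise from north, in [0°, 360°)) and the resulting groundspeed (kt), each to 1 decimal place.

Leg 1: desired track 250.4°; wind correction -2.6° → command heading 247.8°, groundspeed 193.3 kt
Leg 2: desired track 280.6°; wind correction +5.1° → command heading 285.7°, groundspeed 191.1 kt
Leg 3: desired track 105.5°; wind correction -6.2° → command heading 99.3°, groundspeed 117.7 kt
Leg 4: desired track 190.6°; wind correction -13.9° → command heading 176.7°, groundspeed 163.6 kt
Leg 5: desired track 189.2°; wind correction -14.1° → command heading 175.1°, groundspeed 162.6 kt
Leg 6: desired track 183.6°; wind correction -14.5° → command heading 169.1°, groundspeed 158.6 kt

Leg 1: heading=247.8°, groundspeed=193.3 kt
Leg 2: heading=285.7°, groundspeed=191.1 kt
Leg 3: heading=99.3°, groundspeed=117.7 kt
Leg 4: heading=176.7°, groundspeed=163.6 kt
Leg 5: heading=175.1°, groundspeed=162.6 kt
Leg 6: heading=169.1°, groundspeed=158.6 kt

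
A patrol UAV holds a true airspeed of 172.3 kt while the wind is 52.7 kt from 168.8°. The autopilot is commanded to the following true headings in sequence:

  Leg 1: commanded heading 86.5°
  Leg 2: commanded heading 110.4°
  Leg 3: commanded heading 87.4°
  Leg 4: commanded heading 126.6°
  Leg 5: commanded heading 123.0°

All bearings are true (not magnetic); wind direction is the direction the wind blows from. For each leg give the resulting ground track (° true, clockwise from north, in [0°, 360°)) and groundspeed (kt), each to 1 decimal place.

Leg 1: heading 86.5°; drift -17.5° → track 69.0°, groundspeed 173.3 kt
Leg 2: heading 110.4°; drift -17.2° → track 93.2°, groundspeed 151.5 kt
Leg 3: heading 87.4°; drift -17.6° → track 69.8°, groundspeed 172.5 kt
Leg 4: heading 126.6°; drift -14.9° → track 111.7°, groundspeed 137.9 kt
Leg 5: heading 123.0°; drift -15.6° → track 107.4°, groundspeed 140.7 kt

Leg 1: track=69.0°, groundspeed=173.3 kt
Leg 2: track=93.2°, groundspeed=151.5 kt
Leg 3: track=69.8°, groundspeed=172.5 kt
Leg 4: track=111.7°, groundspeed=137.9 kt
Leg 5: track=107.4°, groundspeed=140.7 kt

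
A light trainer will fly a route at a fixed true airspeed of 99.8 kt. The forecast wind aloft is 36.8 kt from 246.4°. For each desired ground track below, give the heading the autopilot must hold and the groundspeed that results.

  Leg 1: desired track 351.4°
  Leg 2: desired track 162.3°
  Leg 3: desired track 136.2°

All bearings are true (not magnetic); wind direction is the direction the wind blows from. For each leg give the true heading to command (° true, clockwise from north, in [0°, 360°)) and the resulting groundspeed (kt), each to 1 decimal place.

Leg 1: desired track 351.4°; wind correction -20.9° → command heading 330.5°, groundspeed 102.8 kt
Leg 2: desired track 162.3°; wind correction +21.5° → command heading 183.8°, groundspeed 89.1 kt
Leg 3: desired track 136.2°; wind correction +20.2° → command heading 156.4°, groundspeed 106.3 kt

Leg 1: heading=330.5°, groundspeed=102.8 kt
Leg 2: heading=183.8°, groundspeed=89.1 kt
Leg 3: heading=156.4°, groundspeed=106.3 kt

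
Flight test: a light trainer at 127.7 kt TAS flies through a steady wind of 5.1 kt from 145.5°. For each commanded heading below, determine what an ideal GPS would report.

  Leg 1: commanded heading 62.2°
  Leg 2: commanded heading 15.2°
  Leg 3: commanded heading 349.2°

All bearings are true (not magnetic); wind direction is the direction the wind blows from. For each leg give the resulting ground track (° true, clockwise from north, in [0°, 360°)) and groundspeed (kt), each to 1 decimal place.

Leg 1: track=59.9°, groundspeed=127.2 kt
Leg 2: track=13.5°, groundspeed=131.1 kt
Leg 3: track=348.3°, groundspeed=132.4 kt

Leg 1: heading 62.2°; drift -2.3° → track 59.9°, groundspeed 127.2 kt
Leg 2: heading 15.2°; drift -1.7° → track 13.5°, groundspeed 131.1 kt
Leg 3: heading 349.2°; drift -0.9° → track 348.3°, groundspeed 132.4 kt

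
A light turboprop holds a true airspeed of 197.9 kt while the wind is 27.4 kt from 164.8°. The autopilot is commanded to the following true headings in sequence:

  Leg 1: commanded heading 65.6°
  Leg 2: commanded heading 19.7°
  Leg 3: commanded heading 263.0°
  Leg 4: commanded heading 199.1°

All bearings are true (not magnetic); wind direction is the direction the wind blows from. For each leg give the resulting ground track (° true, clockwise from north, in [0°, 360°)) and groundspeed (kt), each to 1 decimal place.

Leg 1: heading 65.6°; drift -7.6° → track 58.0°, groundspeed 204.1 kt
Leg 2: heading 19.7°; drift -4.1° → track 15.6°, groundspeed 220.9 kt
Leg 3: heading 263.0°; drift +7.7° → track 270.7°, groundspeed 203.6 kt
Leg 4: heading 199.1°; drift +5.0° → track 204.1°, groundspeed 175.9 kt

Leg 1: track=58.0°, groundspeed=204.1 kt
Leg 2: track=15.6°, groundspeed=220.9 kt
Leg 3: track=270.7°, groundspeed=203.6 kt
Leg 4: track=204.1°, groundspeed=175.9 kt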